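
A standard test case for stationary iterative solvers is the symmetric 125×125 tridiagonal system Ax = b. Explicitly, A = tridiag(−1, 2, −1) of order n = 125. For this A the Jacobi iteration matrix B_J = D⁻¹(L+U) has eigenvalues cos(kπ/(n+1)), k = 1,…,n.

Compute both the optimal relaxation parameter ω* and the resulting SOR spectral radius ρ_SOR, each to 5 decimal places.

spectrum of D⁻¹(L+U) = {cos(kπ/126) : 1≤k≤125}; ρ_J = cos(π/126) = 0.99969.
√(1−ρ_J²) simplifies to sin(π/126) = 0.024931.
So ω* = 2/1.024931 = 1.95135 (Young).
ρ_SOR = ω* − 1 ≈ 0.95135.

ω* = 1.95135, ρ_SOR = 0.95135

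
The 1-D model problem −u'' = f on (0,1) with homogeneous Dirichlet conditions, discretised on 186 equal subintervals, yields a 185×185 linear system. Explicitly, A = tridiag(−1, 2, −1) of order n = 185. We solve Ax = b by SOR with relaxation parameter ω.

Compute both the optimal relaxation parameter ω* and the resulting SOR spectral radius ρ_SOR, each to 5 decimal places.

ω* = 1.96678, ρ_SOR = 0.96678

With n=185, ρ(Jacobi) = cos(π/186) = 0.99986.
√(1−ρ_J²) = |sin(π/186)| = 0.016889
ω* = 2/(1 + 0.016889) = 2/1.016889 = 1.96678.
At ω = 1.96678 every |λ(B_ω)| = ω−1, so ρ_SOR = 0.96678.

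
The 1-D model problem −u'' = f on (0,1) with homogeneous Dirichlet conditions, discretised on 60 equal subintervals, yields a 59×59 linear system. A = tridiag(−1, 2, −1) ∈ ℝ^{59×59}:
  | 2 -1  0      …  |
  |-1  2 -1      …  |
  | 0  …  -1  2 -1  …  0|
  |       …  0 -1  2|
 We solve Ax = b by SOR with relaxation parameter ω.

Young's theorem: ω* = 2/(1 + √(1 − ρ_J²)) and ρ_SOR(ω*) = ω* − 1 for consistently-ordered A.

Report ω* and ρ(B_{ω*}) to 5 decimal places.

ω* = 1.90053, ρ_SOR = 0.90053

ρ_J = max_k |cos(kπ/60)| = cos(π/60) = 0.99863
1 − cos²(π/60) = sin²(π/60) ⇒ √(1−ρ_J²) = sin(π/60) = 0.052336.
ω* = 2 / (1 + 0.052336) = 2 / 1.052336 ≈ 1.90053.
ρ_SOR = ω* − 1 ≈ 0.90053.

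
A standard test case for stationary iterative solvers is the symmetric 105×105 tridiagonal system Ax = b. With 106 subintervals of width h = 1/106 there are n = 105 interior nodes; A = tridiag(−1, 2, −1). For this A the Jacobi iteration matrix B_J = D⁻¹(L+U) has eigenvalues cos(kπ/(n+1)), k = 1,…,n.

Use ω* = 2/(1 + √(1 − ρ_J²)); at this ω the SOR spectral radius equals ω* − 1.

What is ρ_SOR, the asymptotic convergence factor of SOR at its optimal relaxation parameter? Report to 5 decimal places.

ρ_SOR = 0.94244

n=105: λ(B_J) = 1 − λ(A)/2 = cos(kπ/106); k=1 gives ρ_J = 0.99956.
√(1 − cos²(π/106)) = sin(π/106) ≈ 0.029633.
Young: ω* = 2/(1+√(1−ρ_J²)) = 2/(1+0.029633) = 2/1.029633 = 1.94244.
[ρ_SOR] ω* − 1 = 0.94244.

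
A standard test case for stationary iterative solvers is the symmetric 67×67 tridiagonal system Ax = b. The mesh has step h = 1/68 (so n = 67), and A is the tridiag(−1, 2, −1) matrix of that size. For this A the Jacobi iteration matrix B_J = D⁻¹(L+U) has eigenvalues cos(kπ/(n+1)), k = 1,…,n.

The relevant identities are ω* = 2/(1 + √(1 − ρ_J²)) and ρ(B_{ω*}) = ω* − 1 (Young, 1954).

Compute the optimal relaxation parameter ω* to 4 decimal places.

ω* = 1.9117

[ρ_J] n=67: ρ(B_J) = cos(π/(n+1)) = cos(π/68) = 0.9989.
√(1 − cos²(π/68)) = sin(π/68) ≈ 0.04618.
Then 2/(1+√(1−ρ_J²)) = 2/(1+0.04618); ω* = 2/1.04618 = 1.9117.
ρ_SOR = ω* − 1 ≈ 0.9117.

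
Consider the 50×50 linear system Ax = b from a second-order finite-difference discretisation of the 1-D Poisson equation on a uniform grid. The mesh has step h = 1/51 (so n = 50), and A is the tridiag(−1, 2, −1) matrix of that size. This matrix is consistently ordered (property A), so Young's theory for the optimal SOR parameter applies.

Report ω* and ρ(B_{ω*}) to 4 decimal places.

With n=50, ρ(Jacobi) = cos(π/51) = 0.9981.
1 − cos²(π/51) = sin²(π/51) ⇒ √(1−ρ_J²) = sin(π/51) = 0.06156.
Then 2/(1+√(1−ρ_J²)) = 2/(1+0.06156); ω* = 2/1.06156 = 1.8840.
and ρ(B_{ω*}) = 1.8840 − 1 = 0.8840.

ω* = 1.8840, ρ_SOR = 0.8840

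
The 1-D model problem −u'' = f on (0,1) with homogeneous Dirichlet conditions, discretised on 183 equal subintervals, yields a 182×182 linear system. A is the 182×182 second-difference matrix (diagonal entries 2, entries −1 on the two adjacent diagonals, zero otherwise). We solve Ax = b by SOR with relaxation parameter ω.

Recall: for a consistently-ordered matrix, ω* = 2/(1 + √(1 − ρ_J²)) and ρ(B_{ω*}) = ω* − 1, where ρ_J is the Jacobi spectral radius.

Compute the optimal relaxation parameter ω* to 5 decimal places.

ω* = 1.96625

ρ_J = max_k |cos(kπ/183)| = cos(π/183) = 0.99985
√(1−ρ_J²) simplifies to sin(π/183) = 0.017166.
ω* = 2 / (1 + 0.017166) = 2 / 1.017166 ≈ 1.96625.
ρ_SOR = ω* − 1 = 1.96625 − 1 = 0.96625.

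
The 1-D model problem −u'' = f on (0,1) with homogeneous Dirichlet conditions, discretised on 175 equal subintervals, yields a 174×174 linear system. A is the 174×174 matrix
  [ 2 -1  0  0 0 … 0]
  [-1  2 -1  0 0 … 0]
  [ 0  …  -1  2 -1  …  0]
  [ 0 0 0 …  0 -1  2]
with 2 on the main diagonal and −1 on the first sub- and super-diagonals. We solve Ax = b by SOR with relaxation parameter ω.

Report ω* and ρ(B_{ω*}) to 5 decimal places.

With n=174, ρ(Jacobi) = cos(π/175) = 0.99984.
√(1−ρ_J²) = |sin(π/175)| = 0.017951
So ω* = 2/1.017951 = 1.96473 (Young).
and ρ(B_{ω*}) = 1.96473 − 1 = 0.96473.

ω* = 1.96473, ρ_SOR = 0.96473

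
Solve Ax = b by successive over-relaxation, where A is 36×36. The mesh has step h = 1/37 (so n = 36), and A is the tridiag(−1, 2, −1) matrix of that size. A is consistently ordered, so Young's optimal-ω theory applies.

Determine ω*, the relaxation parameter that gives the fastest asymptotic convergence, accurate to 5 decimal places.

n=36: λ(B_J) = 1 − λ(A)/2 = cos(kπ/37); k=1 gives ρ_J = 0.99640.
√(1−ρ_J²) simplifies to sin(π/37) = 0.084806.
ω* = 2 / (1 + 0.084806) = 2 / 1.084806 ≈ 1.84365.
Hence ρ(B_{ω*}) = 1.84365 − 1 = 0.84365.

ω* = 1.84365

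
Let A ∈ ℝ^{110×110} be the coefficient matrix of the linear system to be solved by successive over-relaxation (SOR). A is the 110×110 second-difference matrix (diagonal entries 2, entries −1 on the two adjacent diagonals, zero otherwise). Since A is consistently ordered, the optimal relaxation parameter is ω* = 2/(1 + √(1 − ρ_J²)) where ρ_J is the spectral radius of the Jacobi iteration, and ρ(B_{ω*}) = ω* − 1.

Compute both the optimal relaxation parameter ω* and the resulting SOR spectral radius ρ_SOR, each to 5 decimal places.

ρ_J = max_k |cos(kπ/111)| = cos(π/111) = 0.99960
√(1−ρ_J²) = |sin(π/111)| = 0.028299
Then 2/(1+√(1−ρ_J²)) = 2/(1+0.028299); ω* = 2/1.028299 = 1.94496.
ρ_SOR = ω* − 1 ≈ 0.94496.

ω* = 1.94496, ρ_SOR = 0.94496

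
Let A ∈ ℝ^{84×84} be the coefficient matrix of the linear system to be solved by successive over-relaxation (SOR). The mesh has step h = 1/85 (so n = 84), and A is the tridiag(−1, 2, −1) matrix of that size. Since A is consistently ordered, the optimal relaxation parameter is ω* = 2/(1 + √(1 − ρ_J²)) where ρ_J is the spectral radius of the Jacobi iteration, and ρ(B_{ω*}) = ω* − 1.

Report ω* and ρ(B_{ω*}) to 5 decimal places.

ω* = 1.92873, ρ_SOR = 0.92873

spectrum of D⁻¹(L+U) = {cos(kπ/85) : 1≤k≤84}; ρ_J = cos(π/85) = 0.99932.
√(1 − cos²(π/85)) = sin(π/85) ≈ 0.036951.
[ω*] 2 ÷ (1 + 0.036951) = 2 ÷ 1.036951 = 1.92873.
ρ_SOR = ω* − 1 ≈ 0.92873.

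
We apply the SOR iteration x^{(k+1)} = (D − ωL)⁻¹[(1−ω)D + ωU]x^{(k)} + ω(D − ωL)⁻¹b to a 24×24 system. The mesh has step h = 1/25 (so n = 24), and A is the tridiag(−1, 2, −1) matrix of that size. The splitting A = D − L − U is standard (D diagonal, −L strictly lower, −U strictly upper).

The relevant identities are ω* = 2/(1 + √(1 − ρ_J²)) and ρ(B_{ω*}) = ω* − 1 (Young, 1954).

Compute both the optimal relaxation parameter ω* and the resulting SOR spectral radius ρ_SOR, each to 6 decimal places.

ω* = 1.777251, ρ_SOR = 0.777251

spectrum of D⁻¹(L+U) = {cos(kπ/25) : 1≤k≤24}; ρ_J = cos(π/25) = 0.992115.
√(1−ρ_J²) = |sin(π/25)| = 0.1253332
Then 2/(1+√(1−ρ_J²)) = 2/(1+0.1253332); ω* = 2/1.1253332 = 1.777251.
Hence ρ(B_{ω*}) = 1.777251 − 1 = 0.777251.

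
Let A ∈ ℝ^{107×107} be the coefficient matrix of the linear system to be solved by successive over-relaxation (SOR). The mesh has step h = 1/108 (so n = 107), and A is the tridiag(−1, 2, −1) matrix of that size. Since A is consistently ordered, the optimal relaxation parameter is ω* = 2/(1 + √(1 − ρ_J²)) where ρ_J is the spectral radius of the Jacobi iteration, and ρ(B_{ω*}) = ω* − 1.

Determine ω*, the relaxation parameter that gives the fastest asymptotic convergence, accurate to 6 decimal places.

ρ_J = max_k |cos(kπ/108)| = cos(π/108) = 0.999577
√(1−ρ_J²) = |sin(π/108)| = 0.0290847
ω* = 2 / (1 + 0.0290847) = 2 / 1.0290847 ≈ 1.943475.
[ρ_SOR] ω* − 1 = 0.943475.

ω* = 1.943475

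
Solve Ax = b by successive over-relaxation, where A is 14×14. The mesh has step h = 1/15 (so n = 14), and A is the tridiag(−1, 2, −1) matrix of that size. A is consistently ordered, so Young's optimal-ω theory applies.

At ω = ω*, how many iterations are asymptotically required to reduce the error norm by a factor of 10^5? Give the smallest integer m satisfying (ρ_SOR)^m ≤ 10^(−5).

m = 28

B_J for the 14×14 system has eigenvalues cos(kπ/15); ρ_J = cos(π/15) = 0.9781476.
√(1−ρ_J²) simplifies to sin(π/15) = 0.2079117.
So ω* = 2/1.2079117 = 1.6557502 (Young).
ρ_SOR = ω* − 1 = 1.6557502 − 1 = 0.6557502.
5·ln10 = 11.5129; −ln(0.6557502) = 0.421975; m = ⌈11.5129/0.421975⌉ = ⌈27.283⌉ = 28.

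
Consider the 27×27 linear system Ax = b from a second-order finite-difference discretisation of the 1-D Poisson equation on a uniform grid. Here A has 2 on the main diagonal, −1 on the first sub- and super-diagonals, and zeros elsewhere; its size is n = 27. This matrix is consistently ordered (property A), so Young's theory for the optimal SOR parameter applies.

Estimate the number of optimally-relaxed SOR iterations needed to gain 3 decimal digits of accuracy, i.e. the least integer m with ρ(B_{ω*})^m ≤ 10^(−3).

B_J for the 27×27 system has eigenvalues cos(kπ/28); ρ_J = cos(π/28) = 0.9937122.
√(1−ρ_J²) = |sin(π/28)| = 0.1119645
Young: ω* = 2/(1+√(1−ρ_J²)) = 2/(1+0.1119645) = 2/1.1119645 = 1.7986186.
[ρ_SOR] ω* − 1 = 0.7986186.
(0.7986186)^m ≤ 10^{−3}  ⇒  m·ln(0.7986186) ≤ −3·ln10  ⇒  m ≥ 30.719  ⇒  m = 31

m = 31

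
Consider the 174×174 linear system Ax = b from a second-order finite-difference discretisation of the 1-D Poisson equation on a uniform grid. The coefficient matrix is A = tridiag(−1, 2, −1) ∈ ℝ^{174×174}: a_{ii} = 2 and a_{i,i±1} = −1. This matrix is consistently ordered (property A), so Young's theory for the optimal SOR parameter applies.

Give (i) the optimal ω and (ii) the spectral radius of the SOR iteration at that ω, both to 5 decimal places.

ω* = 1.96473, ρ_SOR = 0.96473

spectrum of D⁻¹(L+U) = {cos(kπ/175) : 1≤k≤174}; ρ_J = cos(π/175) = 0.99984.
√(1−ρ_J²) = |sin(π/175)| = 0.017951
Young: ω* = 2/(1+√(1−ρ_J²)) = 2/(1+0.017951) = 2/1.017951 = 1.96473.
ρ(B_{ω*}) = ω*−1 = 0.96473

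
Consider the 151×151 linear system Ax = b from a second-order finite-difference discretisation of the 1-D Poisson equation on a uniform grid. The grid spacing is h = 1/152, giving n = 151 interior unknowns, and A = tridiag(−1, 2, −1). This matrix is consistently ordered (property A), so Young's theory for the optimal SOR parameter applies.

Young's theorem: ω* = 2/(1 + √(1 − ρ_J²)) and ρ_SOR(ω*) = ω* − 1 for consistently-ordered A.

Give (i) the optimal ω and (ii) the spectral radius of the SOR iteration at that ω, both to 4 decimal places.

½·tridiag(1,0,1) at n=151: λ_k = cos(kπ/152); max |λ| at k=1 ⇒ ρ_J = cos(π/152) ≈ 0.9998.
√(1−ρ_J²) simplifies to sin(π/152) = 0.02067.
[ω*] 2 ÷ (1 + 0.02067) = 2 ÷ 1.02067 = 1.9595.
ρ_SOR = ω* − 1 ≈ 0.9595.

ω* = 1.9595, ρ_SOR = 0.9595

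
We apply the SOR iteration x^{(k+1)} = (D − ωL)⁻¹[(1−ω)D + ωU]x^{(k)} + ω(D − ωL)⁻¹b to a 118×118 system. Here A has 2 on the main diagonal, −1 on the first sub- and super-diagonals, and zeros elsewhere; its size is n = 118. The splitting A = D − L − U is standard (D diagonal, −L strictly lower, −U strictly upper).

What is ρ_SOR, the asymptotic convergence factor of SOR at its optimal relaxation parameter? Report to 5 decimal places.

½·tridiag(1,0,1) at n=118: λ_k = cos(kπ/119); max |λ| at k=1 ⇒ ρ_J = cos(π/119) ≈ 0.99965.
root = sin(π/119) = 0.026397  (since 1−cos² = sin²).
ω* = 2/(1 + 0.026397) = 2/1.026397 = 1.94856.
At ω = 1.94856 every |λ(B_ω)| = ω−1, so ρ_SOR = 0.94856.

ρ_SOR = 0.94856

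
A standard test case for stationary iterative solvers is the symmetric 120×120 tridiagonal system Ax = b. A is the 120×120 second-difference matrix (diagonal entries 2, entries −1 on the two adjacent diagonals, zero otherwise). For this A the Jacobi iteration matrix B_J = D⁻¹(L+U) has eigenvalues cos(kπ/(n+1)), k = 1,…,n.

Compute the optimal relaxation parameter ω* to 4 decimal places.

ω* = 1.9494

With n=120, ρ(Jacobi) = cos(π/121) = 0.9997.
√(1 − cos²(π/121)) = sin(π/121) ≈ 0.02596.
[ω*] 2 ÷ (1 + 0.02596) = 2 ÷ 1.02596 = 1.9494.
Hence ρ(B_{ω*}) = 1.9494 − 1 = 0.9494.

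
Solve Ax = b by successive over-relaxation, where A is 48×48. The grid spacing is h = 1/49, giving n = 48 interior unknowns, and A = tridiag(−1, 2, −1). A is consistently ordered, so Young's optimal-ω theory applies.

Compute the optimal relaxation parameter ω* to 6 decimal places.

[ρ_J] n=48: ρ(B_J) = cos(π/(n+1)) = cos(π/49) = 0.997945.
1 − cos²(π/49) = sin²(π/49) ⇒ √(1−ρ_J²) = sin(π/49) = 0.0640702.
Young: ω* = 2/(1+√(1−ρ_J²)) = 2/(1+0.0640702) = 2/1.0640702 = 1.879575.
[ρ_SOR] ω* − 1 = 0.879575.

ω* = 1.879575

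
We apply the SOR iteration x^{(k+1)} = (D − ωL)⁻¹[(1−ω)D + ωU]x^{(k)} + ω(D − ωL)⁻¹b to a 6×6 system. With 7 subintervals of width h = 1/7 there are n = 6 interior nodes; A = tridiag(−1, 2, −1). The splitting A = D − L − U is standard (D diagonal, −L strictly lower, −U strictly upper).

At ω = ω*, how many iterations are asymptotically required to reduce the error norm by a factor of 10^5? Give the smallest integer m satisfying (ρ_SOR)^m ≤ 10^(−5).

m = 13

spectrum of D⁻¹(L+U) = {cos(kπ/7) : 1≤k≤6}; ρ_J = cos(π/7) = 0.9009689.
√(1−ρ_J²) simplifies to sin(π/7) = 0.4338837.
ω* = 2/(1 + 0.4338837) = 2/1.4338837 = 1.3948133.
ρ_SOR = ω* − 1 ≈ 0.3948133.
(0.3948133)^m ≤ 10^{−5}  ⇒  m·ln(0.3948133) ≤ −5·ln10  ⇒  m ≥ 12.388  ⇒  m = 13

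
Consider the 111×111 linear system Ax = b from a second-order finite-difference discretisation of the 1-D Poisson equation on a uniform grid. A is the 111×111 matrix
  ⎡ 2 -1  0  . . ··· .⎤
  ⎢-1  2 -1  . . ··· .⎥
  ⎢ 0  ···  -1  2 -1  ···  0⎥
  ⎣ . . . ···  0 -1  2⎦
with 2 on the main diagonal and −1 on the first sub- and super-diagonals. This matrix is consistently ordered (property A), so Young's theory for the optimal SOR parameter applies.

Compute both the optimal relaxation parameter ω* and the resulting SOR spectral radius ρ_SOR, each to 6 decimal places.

ω* = 1.945438, ρ_SOR = 0.945438

[ρ_J] n=111: ρ(B_J) = cos(π/(n+1)) = cos(π/112) = 0.999607.
√(1−ρ_J²) = |sin(π/112)| = 0.0280463
Young: ω* = 2/(1+√(1−ρ_J²)) = 2/(1+0.0280463) = 2/1.0280463 = 1.945438.
ρ(B_{ω*}) = ω*−1 = 0.945438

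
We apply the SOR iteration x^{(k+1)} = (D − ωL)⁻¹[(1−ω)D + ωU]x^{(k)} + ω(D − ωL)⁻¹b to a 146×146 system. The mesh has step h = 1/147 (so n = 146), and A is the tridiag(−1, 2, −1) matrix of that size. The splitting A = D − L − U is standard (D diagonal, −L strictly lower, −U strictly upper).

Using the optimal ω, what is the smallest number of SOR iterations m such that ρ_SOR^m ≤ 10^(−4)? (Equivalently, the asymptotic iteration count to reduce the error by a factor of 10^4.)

n=146: λ(B_J) = 1 − λ(A)/2 = cos(kπ/147); k=1 gives ρ_J = 0.9997716.
√(1−ρ_J²) = |sin(π/147)| = 0.0213698
So ω* = 2/1.0213698 = 1.9581546 (Young).
ρ(B_{ω*}) = ω*−1 = 0.9581546
m ≥ 4·ln10 / (−ln 0.9581546) = 215.466; smallest integer m = 216.

m = 216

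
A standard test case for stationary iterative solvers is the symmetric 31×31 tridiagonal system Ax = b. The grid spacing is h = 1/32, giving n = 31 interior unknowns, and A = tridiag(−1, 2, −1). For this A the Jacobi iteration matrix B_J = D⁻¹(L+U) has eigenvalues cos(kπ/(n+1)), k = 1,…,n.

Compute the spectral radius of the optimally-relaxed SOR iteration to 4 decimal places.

[ρ_J] n=31: ρ(B_J) = cos(π/(n+1)) = cos(π/32) = 0.9952.
1 − cos²(π/32) = sin²(π/32) ⇒ √(1−ρ_J²) = sin(π/32) = 0.09802.
ω* = 2/(1 + 0.09802) = 2/1.09802 = 1.8215.
ρ_SOR = ω* − 1 = 1.8215 − 1 = 0.8215.

ρ_SOR = 0.8215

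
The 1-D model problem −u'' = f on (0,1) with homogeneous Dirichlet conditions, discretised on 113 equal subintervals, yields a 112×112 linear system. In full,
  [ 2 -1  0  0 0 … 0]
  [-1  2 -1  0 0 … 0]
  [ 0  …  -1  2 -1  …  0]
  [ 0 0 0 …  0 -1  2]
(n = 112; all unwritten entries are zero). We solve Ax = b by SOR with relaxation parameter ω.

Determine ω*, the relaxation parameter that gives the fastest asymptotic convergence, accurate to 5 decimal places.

spectrum of D⁻¹(L+U) = {cos(kπ/113) : 1≤k≤112}; ρ_J = cos(π/113) = 0.99961.
1 − cos²(π/113) = sin²(π/113) ⇒ √(1−ρ_J²) = sin(π/113) = 0.027798.
Then 2/(1+√(1−ρ_J²)) = 2/(1+0.027798); ω* = 2/1.027798 = 1.94591.
At ω = 1.94591 every |λ(B_ω)| = ω−1, so ρ_SOR = 0.94591.

ω* = 1.94591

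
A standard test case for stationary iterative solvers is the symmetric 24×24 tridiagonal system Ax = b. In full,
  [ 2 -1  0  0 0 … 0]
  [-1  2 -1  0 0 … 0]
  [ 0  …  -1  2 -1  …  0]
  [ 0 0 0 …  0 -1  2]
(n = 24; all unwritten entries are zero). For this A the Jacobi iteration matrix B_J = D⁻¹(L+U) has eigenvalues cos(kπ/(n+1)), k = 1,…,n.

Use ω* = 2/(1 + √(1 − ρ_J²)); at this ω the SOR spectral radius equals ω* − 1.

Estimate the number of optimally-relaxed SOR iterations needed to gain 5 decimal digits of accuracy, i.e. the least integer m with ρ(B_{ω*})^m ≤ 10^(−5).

n=24: λ(B_J) = 1 − λ(A)/2 = cos(kπ/25); k=1 gives ρ_J = 0.9921147.
root = sin(π/25) = 0.1253332  (since 1−cos² = sin²).
[ω*] 2 ÷ (1 + 0.1253332) = 2 ÷ 1.1253332 = 1.7772514.
and ρ(B_{ω*}) = 1.7772514 − 1 = 0.7772514.
(0.7772514)^m ≤ 10^{−5}  ⇒  m·ln(0.7772514) ≤ −5·ln10  ⇒  m ≥ 45.688  ⇒  m = 46

m = 46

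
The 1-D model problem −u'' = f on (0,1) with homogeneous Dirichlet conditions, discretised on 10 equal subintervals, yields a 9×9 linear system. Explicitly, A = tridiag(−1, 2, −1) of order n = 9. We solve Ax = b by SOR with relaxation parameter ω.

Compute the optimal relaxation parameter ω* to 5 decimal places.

[ρ_J] n=9: ρ(B_J) = cos(π/(n+1)) = cos(π/10) = 0.95106.
root = sin(π/10) = 0.309017  (since 1−cos² = sin²).
Young: ω* = 2/(1+√(1−ρ_J²)) = 2/(1+0.309017) = 2/1.309017 = 1.52786.
[ρ_SOR] ω* − 1 = 0.52786.

ω* = 1.52786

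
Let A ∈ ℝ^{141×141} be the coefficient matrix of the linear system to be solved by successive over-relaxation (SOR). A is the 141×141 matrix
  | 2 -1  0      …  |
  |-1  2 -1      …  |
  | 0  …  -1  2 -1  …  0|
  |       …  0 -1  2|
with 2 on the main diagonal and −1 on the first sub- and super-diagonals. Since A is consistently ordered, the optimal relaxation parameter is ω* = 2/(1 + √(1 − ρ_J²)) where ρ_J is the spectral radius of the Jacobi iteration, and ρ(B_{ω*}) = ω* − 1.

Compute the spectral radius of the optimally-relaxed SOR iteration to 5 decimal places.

With n=141, ρ(Jacobi) = cos(π/142) = 0.99976.
√(1−ρ_J²) simplifies to sin(π/142) = 0.022122.
ω* = 2/(1 + 0.022122) = 2/1.022122 = 1.95671.
ρ_SOR = ω* − 1 ≈ 0.95671.

ρ_SOR = 0.95671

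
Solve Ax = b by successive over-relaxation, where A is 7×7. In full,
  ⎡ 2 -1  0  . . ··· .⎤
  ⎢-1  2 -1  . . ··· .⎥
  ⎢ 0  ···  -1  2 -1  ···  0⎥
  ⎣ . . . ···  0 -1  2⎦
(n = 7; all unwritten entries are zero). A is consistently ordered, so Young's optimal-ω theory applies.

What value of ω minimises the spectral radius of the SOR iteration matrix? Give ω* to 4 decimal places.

ω* = 1.4465

ρ_J = max_k |cos(kπ/8)| = cos(π/8) = 0.9239
1 − cos²(π/8) = sin²(π/8) ⇒ √(1−ρ_J²) = sin(π/8) = 0.38268.
Then 2/(1+√(1−ρ_J²)) = 2/(1+0.38268); ω* = 2/1.38268 = 1.4465.
Hence ρ(B_{ω*}) = 1.4465 − 1 = 0.4465.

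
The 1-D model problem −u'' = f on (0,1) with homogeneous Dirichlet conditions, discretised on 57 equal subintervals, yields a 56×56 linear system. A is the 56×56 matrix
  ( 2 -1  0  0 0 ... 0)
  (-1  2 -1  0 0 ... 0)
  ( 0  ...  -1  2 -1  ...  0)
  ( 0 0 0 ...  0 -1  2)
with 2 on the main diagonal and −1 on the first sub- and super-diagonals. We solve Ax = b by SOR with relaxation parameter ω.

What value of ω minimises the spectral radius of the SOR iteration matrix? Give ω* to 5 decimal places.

ω* = 1.89558

n=56: λ(B_J) = 1 − λ(A)/2 = cos(kπ/57); k=1 gives ρ_J = 0.99848.
1 − cos²(π/57) = sin²(π/57) ⇒ √(1−ρ_J²) = sin(π/57) = 0.055088.
ω* = 2/(1 + 0.055088) = 2/1.055088 = 1.89558.
ρ_SOR = ω* − 1 ≈ 0.89558.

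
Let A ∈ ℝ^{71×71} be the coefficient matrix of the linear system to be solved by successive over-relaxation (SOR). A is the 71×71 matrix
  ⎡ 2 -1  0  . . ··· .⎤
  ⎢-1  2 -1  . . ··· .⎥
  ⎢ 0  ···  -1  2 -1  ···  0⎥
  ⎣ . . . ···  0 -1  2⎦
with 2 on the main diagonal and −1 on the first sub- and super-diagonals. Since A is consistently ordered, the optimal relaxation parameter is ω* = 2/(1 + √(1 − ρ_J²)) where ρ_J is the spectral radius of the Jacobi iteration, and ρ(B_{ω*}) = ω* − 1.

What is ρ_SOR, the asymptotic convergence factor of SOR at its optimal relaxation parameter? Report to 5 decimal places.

ρ_SOR = 0.91641

n=71: λ(B_J) = 1 − λ(A)/2 = cos(kπ/72); k=1 gives ρ_J = 0.99905.
√(1−ρ_J²) simplifies to sin(π/72) = 0.043619.
[ω*] 2 ÷ (1 + 0.043619) = 2 ÷ 1.043619 = 1.91641.
[ρ_SOR] ω* − 1 = 0.91641.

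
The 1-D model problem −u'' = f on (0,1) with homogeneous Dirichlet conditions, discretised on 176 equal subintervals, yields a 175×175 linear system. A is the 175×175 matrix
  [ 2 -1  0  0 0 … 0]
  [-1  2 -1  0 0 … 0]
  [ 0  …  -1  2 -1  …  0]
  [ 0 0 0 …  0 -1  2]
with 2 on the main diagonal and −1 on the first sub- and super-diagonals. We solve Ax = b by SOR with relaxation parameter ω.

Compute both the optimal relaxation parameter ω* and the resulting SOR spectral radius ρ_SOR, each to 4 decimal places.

B_J for the 175×175 system has eigenvalues cos(kπ/176); ρ_J = cos(π/176) = 0.9998.
root = sin(π/176) = 0.01785  (since 1−cos² = sin²).
ω* = 2 / (1 + 0.01785) = 2 / 1.01785 ≈ 1.9649.
and ρ(B_{ω*}) = 1.9649 − 1 = 0.9649.

ω* = 1.9649, ρ_SOR = 0.9649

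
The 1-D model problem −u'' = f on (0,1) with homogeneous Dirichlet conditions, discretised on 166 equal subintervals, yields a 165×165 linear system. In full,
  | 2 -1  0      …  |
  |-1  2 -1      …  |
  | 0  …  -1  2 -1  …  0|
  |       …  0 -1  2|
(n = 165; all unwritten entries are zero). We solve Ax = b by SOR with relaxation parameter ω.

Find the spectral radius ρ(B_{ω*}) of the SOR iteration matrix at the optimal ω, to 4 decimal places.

[ρ_J] n=165: ρ(B_J) = cos(π/(n+1)) = cos(π/166) = 0.9998.
root = sin(π/166) = 0.01892  (since 1−cos² = sin²).
Then 2/(1+√(1−ρ_J²)) = 2/(1+0.01892); ω* = 2/1.01892 = 1.9629.
ρ_SOR = ω* − 1 = 1.9629 − 1 = 0.9629.

ρ_SOR = 0.9629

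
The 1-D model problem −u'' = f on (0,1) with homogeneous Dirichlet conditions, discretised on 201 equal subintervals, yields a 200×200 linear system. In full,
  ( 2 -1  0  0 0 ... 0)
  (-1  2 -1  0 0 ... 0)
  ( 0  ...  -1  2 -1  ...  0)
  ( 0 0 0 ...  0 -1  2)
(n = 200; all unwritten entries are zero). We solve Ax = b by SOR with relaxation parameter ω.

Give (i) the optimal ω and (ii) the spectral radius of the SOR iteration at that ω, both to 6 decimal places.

ω* = 1.969223, ρ_SOR = 0.969223

B_J for the 200×200 system has eigenvalues cos(kπ/201); ρ_J = cos(π/201) = 0.999878.
√(1−ρ_J²) = |sin(π/201)| = 0.0156292
[ω*] 2 ÷ (1 + 0.0156292) = 2 ÷ 1.0156292 = 1.969223.
ρ_SOR = ω* − 1 ≈ 0.969223.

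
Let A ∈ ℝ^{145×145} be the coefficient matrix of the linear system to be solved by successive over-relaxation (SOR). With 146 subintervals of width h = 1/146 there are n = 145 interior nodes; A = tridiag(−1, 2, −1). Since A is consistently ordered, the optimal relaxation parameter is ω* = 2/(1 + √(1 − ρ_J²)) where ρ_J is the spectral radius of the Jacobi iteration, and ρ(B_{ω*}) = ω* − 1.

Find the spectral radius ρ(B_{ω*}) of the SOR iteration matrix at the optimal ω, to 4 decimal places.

ρ_SOR = 0.9579

ρ_J = max_k |cos(kπ/146)| = cos(π/146) = 0.9998
root = sin(π/146) = 0.02152  (since 1−cos² = sin²).
ω* = 2/(1+0.02152) = 1.9579
ρ(B_{ω*}) = ω*−1 = 0.9579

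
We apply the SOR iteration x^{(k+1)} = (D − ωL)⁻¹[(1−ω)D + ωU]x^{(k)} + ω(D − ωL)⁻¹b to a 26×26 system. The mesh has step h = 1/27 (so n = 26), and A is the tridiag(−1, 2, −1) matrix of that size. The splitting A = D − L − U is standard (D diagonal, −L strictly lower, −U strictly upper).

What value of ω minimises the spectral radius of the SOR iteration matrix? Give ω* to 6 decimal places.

ρ_J = max_k |cos(kπ/27)| = cos(π/27) = 0.993238
root = sin(π/27) = 0.1160929  (since 1−cos² = sin²).
Young: ω* = 2/(1+√(1−ρ_J²)) = 2/(1+0.1160929) = 2/1.1160929 = 1.791966.
ρ_SOR = ω* − 1 = 1.791966 − 1 = 0.791966.

ω* = 1.791966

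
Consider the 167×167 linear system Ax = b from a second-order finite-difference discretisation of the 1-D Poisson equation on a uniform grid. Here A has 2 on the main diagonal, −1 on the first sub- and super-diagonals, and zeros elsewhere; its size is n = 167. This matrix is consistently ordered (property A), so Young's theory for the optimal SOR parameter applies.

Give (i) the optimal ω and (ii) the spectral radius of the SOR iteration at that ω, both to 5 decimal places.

ω* = 1.96329, ρ_SOR = 0.96329

[ρ_J] n=167: ρ(B_J) = cos(π/(n+1)) = cos(π/168) = 0.99983.
√(1−ρ_J²) = |sin(π/168)| = 0.018699
[ω*] 2 ÷ (1 + 0.018699) = 2 ÷ 1.018699 = 1.96329.
ρ(B_{ω*}) = ω*−1 = 0.96329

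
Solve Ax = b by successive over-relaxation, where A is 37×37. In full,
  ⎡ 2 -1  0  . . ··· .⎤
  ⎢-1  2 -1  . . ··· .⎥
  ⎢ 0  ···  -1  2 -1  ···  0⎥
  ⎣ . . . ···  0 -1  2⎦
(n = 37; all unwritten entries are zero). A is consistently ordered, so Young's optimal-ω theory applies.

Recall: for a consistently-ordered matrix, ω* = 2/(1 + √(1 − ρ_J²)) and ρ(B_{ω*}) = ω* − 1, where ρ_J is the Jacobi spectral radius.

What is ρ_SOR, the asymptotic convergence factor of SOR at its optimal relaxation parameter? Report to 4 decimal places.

spectrum of D⁻¹(L+U) = {cos(kπ/38) : 1≤k≤37}; ρ_J = cos(π/38) = 0.9966.
√(1−ρ_J²) = |sin(π/38)| = 0.08258
ω* = 2/(1+0.08258) = 1.8474
ρ_SOR = ω* − 1 ≈ 0.8474.

ρ_SOR = 0.8474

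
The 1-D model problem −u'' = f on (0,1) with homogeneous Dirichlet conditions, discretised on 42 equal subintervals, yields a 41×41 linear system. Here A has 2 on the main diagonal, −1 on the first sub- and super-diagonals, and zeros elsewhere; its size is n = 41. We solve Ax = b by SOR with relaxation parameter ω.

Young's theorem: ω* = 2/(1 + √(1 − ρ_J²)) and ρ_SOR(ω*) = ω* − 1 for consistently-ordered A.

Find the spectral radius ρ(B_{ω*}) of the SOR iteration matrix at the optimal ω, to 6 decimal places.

ρ_SOR = 0.860932

[ρ_J] n=41: ρ(B_J) = cos(π/(n+1)) = cos(π/42) = 0.997204.
√(1 − cos²(π/42)) = sin(π/42) ≈ 0.0747301.
Young: ω* = 2/(1+√(1−ρ_J²)) = 2/(1+0.0747301) = 2/1.0747301 = 1.860932.
At ω = 1.860932 every |λ(B_ω)| = ω−1, so ρ_SOR = 0.860932.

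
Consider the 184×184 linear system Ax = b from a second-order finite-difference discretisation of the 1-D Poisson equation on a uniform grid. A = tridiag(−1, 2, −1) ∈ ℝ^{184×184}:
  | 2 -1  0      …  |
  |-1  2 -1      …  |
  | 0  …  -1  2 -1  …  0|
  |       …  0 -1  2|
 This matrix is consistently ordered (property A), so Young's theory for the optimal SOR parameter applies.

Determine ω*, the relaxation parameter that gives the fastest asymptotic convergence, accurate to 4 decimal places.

ω* = 1.9666

With n=184, ρ(Jacobi) = cos(π/185) = 0.9999.
root = sin(π/185) = 0.01698  (since 1−cos² = sin²).
Then 2/(1+√(1−ρ_J²)) = 2/(1+0.01698); ω* = 2/1.01698 = 1.9666.
Hence ρ(B_{ω*}) = 1.9666 − 1 = 0.9666.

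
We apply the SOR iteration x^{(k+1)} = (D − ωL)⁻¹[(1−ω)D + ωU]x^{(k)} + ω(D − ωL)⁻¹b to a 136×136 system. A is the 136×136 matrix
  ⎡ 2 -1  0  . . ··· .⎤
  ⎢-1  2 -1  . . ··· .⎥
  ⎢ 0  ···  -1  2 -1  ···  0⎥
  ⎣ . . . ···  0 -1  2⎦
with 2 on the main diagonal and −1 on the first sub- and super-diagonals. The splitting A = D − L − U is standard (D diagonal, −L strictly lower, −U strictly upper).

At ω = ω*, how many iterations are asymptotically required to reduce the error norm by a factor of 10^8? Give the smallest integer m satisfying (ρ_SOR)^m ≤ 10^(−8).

B_J for the 136×136 system has eigenvalues cos(kπ/137); ρ_J = cos(π/137) = 0.9997371.
√(1−ρ_J²) = |sin(π/137)| = 0.0229293
Then 2/(1+√(1−ρ_J²)) = 2/(1+0.0229293); ω* = 2/1.0229293 = 1.9551693.
and ρ(B_{ω*}) = 1.9551693 − 1 = 0.9551693.
8·ln10 = 18.4207; −ln(0.9551693) = 0.0458667; m = ⌈18.4207/0.0458667⌉ = ⌈401.614⌉ = 402.

m = 402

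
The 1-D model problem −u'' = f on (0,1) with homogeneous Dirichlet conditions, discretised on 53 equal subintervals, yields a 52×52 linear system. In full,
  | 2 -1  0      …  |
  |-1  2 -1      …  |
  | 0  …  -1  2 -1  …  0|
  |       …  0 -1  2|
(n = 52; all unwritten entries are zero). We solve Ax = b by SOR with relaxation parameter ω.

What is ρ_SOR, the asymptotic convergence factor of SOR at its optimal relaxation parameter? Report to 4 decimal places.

ρ_J = max_k |cos(kπ/53)| = cos(π/53) = 0.9982
√(1−ρ_J²) simplifies to sin(π/53) = 0.05924.
ω* = 2/(1+0.05924) = 1.8881
At ω = 1.8881 every |λ(B_ω)| = ω−1, so ρ_SOR = 0.8881.

ρ_SOR = 0.8881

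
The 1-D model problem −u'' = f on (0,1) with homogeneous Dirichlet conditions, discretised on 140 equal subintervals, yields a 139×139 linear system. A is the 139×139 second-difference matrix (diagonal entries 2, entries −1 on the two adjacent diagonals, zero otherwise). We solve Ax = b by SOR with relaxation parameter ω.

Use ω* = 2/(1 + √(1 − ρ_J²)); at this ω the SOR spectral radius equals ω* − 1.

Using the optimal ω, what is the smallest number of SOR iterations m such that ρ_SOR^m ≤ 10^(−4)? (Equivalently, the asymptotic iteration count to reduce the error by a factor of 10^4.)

n=139: λ(B_J) = 1 − λ(A)/2 = cos(kπ/140); k=1 gives ρ_J = 0.9997482.
√(1−ρ_J²) simplifies to sin(π/140) = 0.0224381.
ω* = 2/(1 + 0.0224381) = 2/1.0224381 = 1.9561086.
ρ_SOR = ω* − 1 = 1.9561086 − 1 = 0.9561086.
Need (0.9561086)^m ≤ 10^(−4): m ≥ 4·ln10/|ln 0.9561086| = 9.21034/0.0448838 = 205.204 ⇒ m = 206.

m = 206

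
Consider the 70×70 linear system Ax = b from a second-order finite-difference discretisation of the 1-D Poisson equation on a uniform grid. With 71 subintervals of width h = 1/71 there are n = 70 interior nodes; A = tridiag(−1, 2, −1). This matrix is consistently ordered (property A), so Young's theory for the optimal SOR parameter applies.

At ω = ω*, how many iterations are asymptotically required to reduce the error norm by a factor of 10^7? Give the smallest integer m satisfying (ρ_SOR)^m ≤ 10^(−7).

m = 183

n=70: λ(B_J) = 1 − λ(A)/2 = cos(kπ/71); k=1 gives ρ_J = 0.9990212.
√(1−ρ_J²) = |sin(π/71)| = 0.0442333
Young: ω* = 2/(1+√(1−ρ_J²)) = 2/(1+0.0442333) = 2/1.0442333 = 1.9152808.
ρ_SOR = ω* − 1 = 1.9152808 − 1 = 0.9152808.
m ≥ 7·ln10 / (−ln 0.9152808) = 182.075; smallest integer m = 183.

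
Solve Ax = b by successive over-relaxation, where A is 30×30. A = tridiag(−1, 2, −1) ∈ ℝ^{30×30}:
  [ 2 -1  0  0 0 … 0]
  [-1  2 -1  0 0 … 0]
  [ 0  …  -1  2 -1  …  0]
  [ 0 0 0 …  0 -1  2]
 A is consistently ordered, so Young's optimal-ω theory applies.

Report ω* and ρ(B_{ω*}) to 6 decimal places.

B_J for the 30×30 system has eigenvalues cos(kπ/31); ρ_J = cos(π/31) = 0.994869.
√(1−ρ_J²) = |sin(π/31)| = 0.1011683
ω* = 2 / (1 + 0.1011683) = 2 / 1.1011683 ≈ 1.816253.
ρ_SOR = ω* − 1 = 1.816253 − 1 = 0.816253.

ω* = 1.816253, ρ_SOR = 0.816253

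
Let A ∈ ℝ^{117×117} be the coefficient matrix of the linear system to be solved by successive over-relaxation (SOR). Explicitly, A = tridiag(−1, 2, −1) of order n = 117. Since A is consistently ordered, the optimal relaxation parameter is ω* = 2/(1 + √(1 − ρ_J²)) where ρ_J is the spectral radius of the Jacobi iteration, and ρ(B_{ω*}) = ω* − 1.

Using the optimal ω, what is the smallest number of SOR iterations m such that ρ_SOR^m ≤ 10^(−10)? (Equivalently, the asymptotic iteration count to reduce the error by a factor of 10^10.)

ρ_J = max_k |cos(kπ/118)| = cos(π/118) = 0.9996456
root = sin(π/118) = 0.0266205  (since 1−cos² = sin²).
ω* = 2/(1 + 0.0266205) = 2/1.0266205 = 1.9481396.
Hence ρ(B_{ω*}) = 1.9481396 − 1 = 0.9481396.
m ≥ 10·ln10 / (−ln 0.9481396) = 432.383; smallest integer m = 433.

m = 433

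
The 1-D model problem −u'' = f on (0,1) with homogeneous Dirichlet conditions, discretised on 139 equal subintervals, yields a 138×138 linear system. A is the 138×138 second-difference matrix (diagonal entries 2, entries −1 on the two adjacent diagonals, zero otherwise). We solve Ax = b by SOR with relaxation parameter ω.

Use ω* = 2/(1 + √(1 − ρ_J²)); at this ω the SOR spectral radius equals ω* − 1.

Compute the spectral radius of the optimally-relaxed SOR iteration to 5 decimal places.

spectrum of D⁻¹(L+U) = {cos(kπ/139) : 1≤k≤138}; ρ_J = cos(π/139) = 0.99974.
√(1 − cos²(π/139)) = sin(π/139) ≈ 0.022599.
[ω*] 2 ÷ (1 + 0.022599) = 2 ÷ 1.022599 = 1.95580.
At ω = 1.95580 every |λ(B_ω)| = ω−1, so ρ_SOR = 0.95580.

ρ_SOR = 0.95580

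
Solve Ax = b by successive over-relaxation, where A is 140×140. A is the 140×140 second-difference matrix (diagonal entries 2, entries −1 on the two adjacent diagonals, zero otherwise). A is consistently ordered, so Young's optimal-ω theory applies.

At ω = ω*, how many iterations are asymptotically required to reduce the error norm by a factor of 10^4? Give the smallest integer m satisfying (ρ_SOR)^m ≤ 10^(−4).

m = 207

spectrum of D⁻¹(L+U) = {cos(kπ/141) : 1≤k≤140}; ρ_J = cos(π/141) = 0.9997518.
√(1 − cos²(π/141)) = sin(π/141) ≈ 0.0222790.
Then 2/(1+√(1−ρ_J²)) = 2/(1+0.0222790); ω* = 2/1.0222790 = 1.9564131.
and ρ(B_{ω*}) = 1.9564131 − 1 = 0.9564131.
Need (0.9564131)^m ≤ 10^(−4): m ≥ 4·ln10/|ln 0.9564131| = 9.21034/0.0445653 = 206.671 ⇒ m = 207.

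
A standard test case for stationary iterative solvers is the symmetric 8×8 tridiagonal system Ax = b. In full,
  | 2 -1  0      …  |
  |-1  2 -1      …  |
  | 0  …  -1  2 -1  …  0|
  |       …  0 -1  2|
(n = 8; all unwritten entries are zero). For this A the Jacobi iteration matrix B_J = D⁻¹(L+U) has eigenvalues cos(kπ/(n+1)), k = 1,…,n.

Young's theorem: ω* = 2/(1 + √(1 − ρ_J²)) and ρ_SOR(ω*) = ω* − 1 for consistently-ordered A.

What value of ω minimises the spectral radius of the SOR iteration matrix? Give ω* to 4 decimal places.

ω* = 1.4903

½·tridiag(1,0,1) at n=8: λ_k = cos(kπ/9); max |λ| at k=1 ⇒ ρ_J = cos(π/9) ≈ 0.9397.
root = sin(π/9) = 0.34202  (since 1−cos² = sin²).
ω* = 2 / (1 + 0.34202) = 2 / 1.34202 ≈ 1.4903.
Hence ρ(B_{ω*}) = 1.4903 − 1 = 0.4903.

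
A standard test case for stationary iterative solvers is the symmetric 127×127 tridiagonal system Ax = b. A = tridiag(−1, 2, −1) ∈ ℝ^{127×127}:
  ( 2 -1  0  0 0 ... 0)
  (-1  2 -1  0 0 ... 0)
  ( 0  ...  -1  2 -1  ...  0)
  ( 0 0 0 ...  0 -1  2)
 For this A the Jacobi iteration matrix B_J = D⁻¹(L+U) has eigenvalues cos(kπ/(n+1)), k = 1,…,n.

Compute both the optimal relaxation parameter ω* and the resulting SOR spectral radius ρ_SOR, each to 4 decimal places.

spectrum of D⁻¹(L+U) = {cos(kπ/128) : 1≤k≤127}; ρ_J = cos(π/128) = 0.9997.
√(1−ρ_J²) = |sin(π/128)| = 0.02454
[ω*] 2 ÷ (1 + 0.02454) = 2 ÷ 1.02454 = 1.9521.
ρ(B_{ω*}) = ω*−1 = 0.9521

ω* = 1.9521, ρ_SOR = 0.9521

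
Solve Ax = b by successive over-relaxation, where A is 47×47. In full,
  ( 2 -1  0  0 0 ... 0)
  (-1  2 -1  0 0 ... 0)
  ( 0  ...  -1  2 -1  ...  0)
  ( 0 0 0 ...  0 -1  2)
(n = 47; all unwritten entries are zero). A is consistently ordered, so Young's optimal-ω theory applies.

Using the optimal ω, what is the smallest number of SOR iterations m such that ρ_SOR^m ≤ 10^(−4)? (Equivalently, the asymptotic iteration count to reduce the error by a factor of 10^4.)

m = 71

n=47: λ(B_J) = 1 − λ(A)/2 = cos(kπ/48); k=1 gives ρ_J = 0.9978589.
1 − cos²(π/48) = sin²(π/48) ⇒ √(1−ρ_J²) = sin(π/48) = 0.0654031.
Then 2/(1+√(1−ρ_J²)) = 2/(1+0.0654031); ω* = 2/1.0654031 = 1.8772237.
and ρ(B_{ω*}) = 1.8772237 − 1 = 0.8772237.
For 4 digits: m = 4·ln10 / (−ln 0.8772237) = 9.21034/0.130993 = 70.312; round up → m = 71.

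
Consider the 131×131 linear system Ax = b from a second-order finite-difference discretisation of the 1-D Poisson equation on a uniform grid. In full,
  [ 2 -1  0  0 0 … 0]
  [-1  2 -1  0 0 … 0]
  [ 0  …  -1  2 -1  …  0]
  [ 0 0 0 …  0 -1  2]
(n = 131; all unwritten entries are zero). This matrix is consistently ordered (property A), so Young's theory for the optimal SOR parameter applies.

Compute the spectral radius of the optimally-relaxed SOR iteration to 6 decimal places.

ρ_SOR = 0.953511

½·tridiag(1,0,1) at n=131: λ_k = cos(kπ/132); max |λ| at k=1 ⇒ ρ_J = cos(π/132) ≈ 0.999717.
1 − cos²(π/132) = sin²(π/132) ⇒ √(1−ρ_J²) = sin(π/132) = 0.0237977.
[ω*] 2 ÷ (1 + 0.0237977) = 2 ÷ 1.0237977 = 1.953511.
ρ_SOR = ω* − 1 ≈ 0.953511.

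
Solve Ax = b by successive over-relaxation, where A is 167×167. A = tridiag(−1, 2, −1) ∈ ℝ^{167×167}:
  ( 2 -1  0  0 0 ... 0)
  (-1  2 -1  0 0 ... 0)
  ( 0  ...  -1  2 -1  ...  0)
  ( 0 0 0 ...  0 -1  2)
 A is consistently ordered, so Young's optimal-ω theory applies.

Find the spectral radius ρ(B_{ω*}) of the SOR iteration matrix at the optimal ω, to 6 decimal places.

ρ_SOR = 0.963289

With n=167, ρ(Jacobi) = cos(π/168) = 0.999825.
√(1−ρ_J²) simplifies to sin(π/168) = 0.0186989.
ω* = 2/(1 + 0.0186989) = 2/1.0186989 = 1.963289.
[ρ_SOR] ω* − 1 = 0.963289.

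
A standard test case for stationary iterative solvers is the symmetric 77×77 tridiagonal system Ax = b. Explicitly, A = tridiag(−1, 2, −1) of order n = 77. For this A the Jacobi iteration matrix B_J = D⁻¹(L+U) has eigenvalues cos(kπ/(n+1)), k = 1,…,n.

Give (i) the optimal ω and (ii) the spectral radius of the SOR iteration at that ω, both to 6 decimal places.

ω* = 1.922585, ρ_SOR = 0.922585

B_J for the 77×77 system has eigenvalues cos(kπ/78); ρ_J = cos(π/78) = 0.999189.
1 − cos²(π/78) = sin²(π/78) ⇒ √(1−ρ_J²) = sin(π/78) = 0.0402659.
Then 2/(1+√(1−ρ_J²)) = 2/(1+0.0402659); ω* = 2/1.0402659 = 1.922585.
At ω = 1.922585 every |λ(B_ω)| = ω−1, so ρ_SOR = 0.922585.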